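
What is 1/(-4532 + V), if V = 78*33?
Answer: -1/1958 ≈ -0.00051073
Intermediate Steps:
V = 2574
1/(-4532 + V) = 1/(-4532 + 2574) = 1/(-1958) = -1/1958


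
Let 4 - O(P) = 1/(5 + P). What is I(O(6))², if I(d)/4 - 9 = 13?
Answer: 7744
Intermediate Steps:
O(P) = 4 - 1/(5 + P)
I(d) = 88 (I(d) = 36 + 4*13 = 36 + 52 = 88)
I(O(6))² = 88² = 7744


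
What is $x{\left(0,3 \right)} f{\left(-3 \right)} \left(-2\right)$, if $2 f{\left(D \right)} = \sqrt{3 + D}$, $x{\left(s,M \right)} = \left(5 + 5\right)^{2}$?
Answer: $0$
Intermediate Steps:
$x{\left(s,M \right)} = 100$ ($x{\left(s,M \right)} = 10^{2} = 100$)
$f{\left(D \right)} = \frac{\sqrt{3 + D}}{2}$
$x{\left(0,3 \right)} f{\left(-3 \right)} \left(-2\right) = 100 \frac{\sqrt{3 - 3}}{2} \left(-2\right) = 100 \frac{\sqrt{0}}{2} \left(-2\right) = 100 \cdot \frac{1}{2} \cdot 0 \left(-2\right) = 100 \cdot 0 \left(-2\right) = 0 \left(-2\right) = 0$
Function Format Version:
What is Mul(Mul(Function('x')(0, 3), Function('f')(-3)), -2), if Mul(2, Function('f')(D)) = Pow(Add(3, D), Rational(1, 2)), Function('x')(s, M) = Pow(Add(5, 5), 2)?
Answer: 0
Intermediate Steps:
Function('x')(s, M) = 100 (Function('x')(s, M) = Pow(10, 2) = 100)
Function('f')(D) = Mul(Rational(1, 2), Pow(Add(3, D), Rational(1, 2)))
Mul(Mul(Function('x')(0, 3), Function('f')(-3)), -2) = Mul(Mul(100, Mul(Rational(1, 2), Pow(Add(3, -3), Rational(1, 2)))), -2) = Mul(Mul(100, Mul(Rational(1, 2), Pow(0, Rational(1, 2)))), -2) = Mul(Mul(100, Mul(Rational(1, 2), 0)), -2) = Mul(Mul(100, 0), -2) = Mul(0, -2) = 0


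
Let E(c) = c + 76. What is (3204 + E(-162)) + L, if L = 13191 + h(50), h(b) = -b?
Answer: 16259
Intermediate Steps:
L = 13141 (L = 13191 - 1*50 = 13191 - 50 = 13141)
E(c) = 76 + c
(3204 + E(-162)) + L = (3204 + (76 - 162)) + 13141 = (3204 - 86) + 13141 = 3118 + 13141 = 16259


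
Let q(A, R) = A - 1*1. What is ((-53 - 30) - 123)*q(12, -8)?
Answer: -2266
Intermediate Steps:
q(A, R) = -1 + A (q(A, R) = A - 1 = -1 + A)
((-53 - 30) - 123)*q(12, -8) = ((-53 - 30) - 123)*(-1 + 12) = (-83 - 123)*11 = -206*11 = -2266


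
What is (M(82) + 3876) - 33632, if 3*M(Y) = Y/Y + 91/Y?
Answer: -7319803/246 ≈ -29755.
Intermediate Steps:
M(Y) = ⅓ + 91/(3*Y) (M(Y) = (Y/Y + 91/Y)/3 = (1 + 91/Y)/3 = ⅓ + 91/(3*Y))
(M(82) + 3876) - 33632 = ((⅓)*(91 + 82)/82 + 3876) - 33632 = ((⅓)*(1/82)*173 + 3876) - 33632 = (173/246 + 3876) - 33632 = 953669/246 - 33632 = -7319803/246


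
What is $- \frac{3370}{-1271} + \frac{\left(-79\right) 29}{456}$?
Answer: $- \frac{1375141}{579576} \approx -2.3727$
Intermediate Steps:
$- \frac{3370}{-1271} + \frac{\left(-79\right) 29}{456} = \left(-3370\right) \left(- \frac{1}{1271}\right) - \frac{2291}{456} = \frac{3370}{1271} - \frac{2291}{456} = - \frac{1375141}{579576}$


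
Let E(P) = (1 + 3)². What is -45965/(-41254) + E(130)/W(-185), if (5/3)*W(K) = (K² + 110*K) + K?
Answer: 189108287/169430178 ≈ 1.1161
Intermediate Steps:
E(P) = 16 (E(P) = 4² = 16)
W(K) = 3*K²/5 + 333*K/5 (W(K) = 3*((K² + 110*K) + K)/5 = 3*(K² + 111*K)/5 = 3*K²/5 + 333*K/5)
-45965/(-41254) + E(130)/W(-185) = -45965/(-41254) + 16/(((⅗)*(-185)*(111 - 185))) = -45965*(-1/41254) + 16/(((⅗)*(-185)*(-74))) = 45965/41254 + 16/8214 = 45965/41254 + 16*(1/8214) = 45965/41254 + 8/4107 = 189108287/169430178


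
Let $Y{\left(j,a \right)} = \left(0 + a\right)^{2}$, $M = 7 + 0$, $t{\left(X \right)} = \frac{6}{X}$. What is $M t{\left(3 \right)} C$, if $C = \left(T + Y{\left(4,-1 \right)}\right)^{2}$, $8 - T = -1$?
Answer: $1400$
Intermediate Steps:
$T = 9$ ($T = 8 - -1 = 8 + 1 = 9$)
$M = 7$
$Y{\left(j,a \right)} = a^{2}$
$C = 100$ ($C = \left(9 + \left(-1\right)^{2}\right)^{2} = \left(9 + 1\right)^{2} = 10^{2} = 100$)
$M t{\left(3 \right)} C = 7 \cdot \frac{6}{3} \cdot 100 = 7 \cdot 6 \cdot \frac{1}{3} \cdot 100 = 7 \cdot 2 \cdot 100 = 14 \cdot 100 = 1400$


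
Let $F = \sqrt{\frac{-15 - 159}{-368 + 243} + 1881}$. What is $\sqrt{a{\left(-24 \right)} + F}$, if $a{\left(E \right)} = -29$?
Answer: $\frac{\sqrt{-725 + \sqrt{1176495}}}{5} \approx 3.793$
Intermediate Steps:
$F = \frac{\sqrt{1176495}}{25}$ ($F = \sqrt{- \frac{174}{-125} + 1881} = \sqrt{\left(-174\right) \left(- \frac{1}{125}\right) + 1881} = \sqrt{\frac{174}{125} + 1881} = \sqrt{\frac{235299}{125}} = \frac{\sqrt{1176495}}{25} \approx 43.387$)
$\sqrt{a{\left(-24 \right)} + F} = \sqrt{-29 + \frac{\sqrt{1176495}}{25}}$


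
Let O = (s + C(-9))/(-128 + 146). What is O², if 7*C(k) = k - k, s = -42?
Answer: 49/9 ≈ 5.4444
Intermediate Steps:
C(k) = 0 (C(k) = (k - k)/7 = (⅐)*0 = 0)
O = -7/3 (O = (-42 + 0)/(-128 + 146) = -42/18 = -42*1/18 = -7/3 ≈ -2.3333)
O² = (-7/3)² = 49/9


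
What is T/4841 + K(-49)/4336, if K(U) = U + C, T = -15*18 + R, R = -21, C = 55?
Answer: -616365/10495288 ≈ -0.058728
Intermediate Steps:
T = -291 (T = -15*18 - 21 = -270 - 21 = -291)
K(U) = 55 + U (K(U) = U + 55 = 55 + U)
T/4841 + K(-49)/4336 = -291/4841 + (55 - 49)/4336 = -291*1/4841 + 6*(1/4336) = -291/4841 + 3/2168 = -616365/10495288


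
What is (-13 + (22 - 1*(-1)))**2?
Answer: 100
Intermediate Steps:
(-13 + (22 - 1*(-1)))**2 = (-13 + (22 + 1))**2 = (-13 + 23)**2 = 10**2 = 100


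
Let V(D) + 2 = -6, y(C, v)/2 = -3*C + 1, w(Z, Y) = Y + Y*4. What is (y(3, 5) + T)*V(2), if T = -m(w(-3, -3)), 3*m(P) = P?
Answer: 88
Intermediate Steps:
w(Z, Y) = 5*Y (w(Z, Y) = Y + 4*Y = 5*Y)
m(P) = P/3
y(C, v) = 2 - 6*C (y(C, v) = 2*(-3*C + 1) = 2*(1 - 3*C) = 2 - 6*C)
T = 5 (T = -5*(-3)/3 = -(-15)/3 = -1*(-5) = 5)
V(D) = -8 (V(D) = -2 - 6 = -8)
(y(3, 5) + T)*V(2) = ((2 - 6*3) + 5)*(-8) = ((2 - 18) + 5)*(-8) = (-16 + 5)*(-8) = -11*(-8) = 88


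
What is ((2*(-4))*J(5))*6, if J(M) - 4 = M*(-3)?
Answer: 528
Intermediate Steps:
J(M) = 4 - 3*M (J(M) = 4 + M*(-3) = 4 - 3*M)
((2*(-4))*J(5))*6 = ((2*(-4))*(4 - 3*5))*6 = -8*(4 - 15)*6 = -8*(-11)*6 = 88*6 = 528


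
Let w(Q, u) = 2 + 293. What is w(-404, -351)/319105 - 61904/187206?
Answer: -1969865015/5973837063 ≈ -0.32975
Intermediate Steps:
w(Q, u) = 295
w(-404, -351)/319105 - 61904/187206 = 295/319105 - 61904/187206 = 295*(1/319105) - 61904*1/187206 = 59/63821 - 30952/93603 = -1969865015/5973837063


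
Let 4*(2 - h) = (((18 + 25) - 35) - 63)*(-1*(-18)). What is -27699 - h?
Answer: -55897/2 ≈ -27949.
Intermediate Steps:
h = 499/2 (h = 2 - (((18 + 25) - 35) - 63)*(-1*(-18))/4 = 2 - ((43 - 35) - 63)*18/4 = 2 - (8 - 63)*18/4 = 2 - (-55)*18/4 = 2 - ¼*(-990) = 2 + 495/2 = 499/2 ≈ 249.50)
-27699 - h = -27699 - 1*499/2 = -27699 - 499/2 = -55897/2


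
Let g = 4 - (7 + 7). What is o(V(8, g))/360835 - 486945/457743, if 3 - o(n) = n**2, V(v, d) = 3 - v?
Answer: -58572289807/55056565135 ≈ -1.0639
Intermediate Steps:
g = -10 (g = 4 - 1*14 = 4 - 14 = -10)
o(n) = 3 - n**2
o(V(8, g))/360835 - 486945/457743 = (3 - (3 - 1*8)**2)/360835 - 486945/457743 = (3 - (3 - 8)**2)*(1/360835) - 486945*1/457743 = (3 - 1*(-5)**2)*(1/360835) - 162315/152581 = (3 - 1*25)*(1/360835) - 162315/152581 = (3 - 25)*(1/360835) - 162315/152581 = -22*1/360835 - 162315/152581 = -22/360835 - 162315/152581 = -58572289807/55056565135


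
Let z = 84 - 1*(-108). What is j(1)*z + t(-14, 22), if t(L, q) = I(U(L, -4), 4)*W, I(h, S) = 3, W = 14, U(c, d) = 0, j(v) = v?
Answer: 234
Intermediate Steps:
z = 192 (z = 84 + 108 = 192)
t(L, q) = 42 (t(L, q) = 3*14 = 42)
j(1)*z + t(-14, 22) = 1*192 + 42 = 192 + 42 = 234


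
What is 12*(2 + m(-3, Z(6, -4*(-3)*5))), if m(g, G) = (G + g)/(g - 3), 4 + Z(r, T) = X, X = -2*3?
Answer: 50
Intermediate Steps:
X = -6
Z(r, T) = -10 (Z(r, T) = -4 - 6 = -10)
m(g, G) = (G + g)/(-3 + g)
12*(2 + m(-3, Z(6, -4*(-3)*5))) = 12*(2 + (-10 - 3)/(-3 - 3)) = 12*(2 - 13/(-6)) = 12*(2 - ⅙*(-13)) = 12*(2 + 13/6) = 12*(25/6) = 50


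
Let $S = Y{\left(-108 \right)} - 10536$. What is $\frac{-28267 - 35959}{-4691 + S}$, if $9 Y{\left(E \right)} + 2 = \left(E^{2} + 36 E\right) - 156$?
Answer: $\frac{578034}{129425} \approx 4.4662$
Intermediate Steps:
$Y{\left(E \right)} = - \frac{158}{9} + 4 E + \frac{E^{2}}{9}$ ($Y{\left(E \right)} = - \frac{2}{9} + \frac{\left(E^{2} + 36 E\right) - 156}{9} = - \frac{2}{9} + \frac{-156 + E^{2} + 36 E}{9} = - \frac{2}{9} + \left(- \frac{52}{3} + 4 E + \frac{E^{2}}{9}\right) = - \frac{158}{9} + 4 E + \frac{E^{2}}{9}$)
$S = - \frac{87206}{9}$ ($S = \left(- \frac{158}{9} + 4 \left(-108\right) + \frac{\left(-108\right)^{2}}{9}\right) - 10536 = \left(- \frac{158}{9} - 432 + \frac{1}{9} \cdot 11664\right) - 10536 = \left(- \frac{158}{9} - 432 + 1296\right) - 10536 = \frac{7618}{9} - 10536 = - \frac{87206}{9} \approx -9689.6$)
$\frac{-28267 - 35959}{-4691 + S} = \frac{-28267 - 35959}{-4691 - \frac{87206}{9}} = - \frac{64226}{- \frac{129425}{9}} = \left(-64226\right) \left(- \frac{9}{129425}\right) = \frac{578034}{129425}$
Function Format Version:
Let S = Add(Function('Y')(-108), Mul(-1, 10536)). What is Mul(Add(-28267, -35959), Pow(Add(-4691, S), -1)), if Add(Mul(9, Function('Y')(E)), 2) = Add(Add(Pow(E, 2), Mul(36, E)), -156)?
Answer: Rational(578034, 129425) ≈ 4.4662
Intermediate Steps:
Function('Y')(E) = Add(Rational(-158, 9), Mul(4, E), Mul(Rational(1, 9), Pow(E, 2))) (Function('Y')(E) = Add(Rational(-2, 9), Mul(Rational(1, 9), Add(Add(Pow(E, 2), Mul(36, E)), -156))) = Add(Rational(-2, 9), Mul(Rational(1, 9), Add(-156, Pow(E, 2), Mul(36, E)))) = Add(Rational(-2, 9), Add(Rational(-52, 3), Mul(4, E), Mul(Rational(1, 9), Pow(E, 2)))) = Add(Rational(-158, 9), Mul(4, E), Mul(Rational(1, 9), Pow(E, 2))))
S = Rational(-87206, 9) (S = Add(Add(Rational(-158, 9), Mul(4, -108), Mul(Rational(1, 9), Pow(-108, 2))), Mul(-1, 10536)) = Add(Add(Rational(-158, 9), -432, Mul(Rational(1, 9), 11664)), -10536) = Add(Add(Rational(-158, 9), -432, 1296), -10536) = Add(Rational(7618, 9), -10536) = Rational(-87206, 9) ≈ -9689.6)
Mul(Add(-28267, -35959), Pow(Add(-4691, S), -1)) = Mul(Add(-28267, -35959), Pow(Add(-4691, Rational(-87206, 9)), -1)) = Mul(-64226, Pow(Rational(-129425, 9), -1)) = Mul(-64226, Rational(-9, 129425)) = Rational(578034, 129425)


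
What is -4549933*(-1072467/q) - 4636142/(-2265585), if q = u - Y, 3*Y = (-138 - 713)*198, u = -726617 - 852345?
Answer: -143574825586023739/44805503580 ≈ -3.2044e+6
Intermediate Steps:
u = -1578962
Y = -56166 (Y = ((-138 - 713)*198)/3 = (-851*198)/3 = (⅓)*(-168498) = -56166)
q = -1522796 (q = -1578962 - 1*(-56166) = -1578962 + 56166 = -1522796)
-4549933*(-1072467/q) - 4636142/(-2265585) = -4549933/((-1522796/(-1072467))) - 4636142/(-2265585) = -4549933/((-1522796*(-1/1072467))) - 4636142*(-1/2265585) = -4549933/138436/97497 + 662306/323655 = -4549933*97497/138436 + 662306/323655 = -443604817701/138436 + 662306/323655 = -143574825586023739/44805503580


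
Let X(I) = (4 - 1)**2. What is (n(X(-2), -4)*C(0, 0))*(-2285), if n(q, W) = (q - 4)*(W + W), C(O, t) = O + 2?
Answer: 182800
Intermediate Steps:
X(I) = 9 (X(I) = 3**2 = 9)
C(O, t) = 2 + O
n(q, W) = 2*W*(-4 + q) (n(q, W) = (-4 + q)*(2*W) = 2*W*(-4 + q))
(n(X(-2), -4)*C(0, 0))*(-2285) = ((2*(-4)*(-4 + 9))*(2 + 0))*(-2285) = ((2*(-4)*5)*2)*(-2285) = -40*2*(-2285) = -80*(-2285) = 182800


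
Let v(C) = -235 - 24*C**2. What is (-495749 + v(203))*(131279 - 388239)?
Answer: 381585600000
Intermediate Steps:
(-495749 + v(203))*(131279 - 388239) = (-495749 + (-235 - 24*203**2))*(131279 - 388239) = (-495749 + (-235 - 24*41209))*(-256960) = (-495749 + (-235 - 989016))*(-256960) = (-495749 - 989251)*(-256960) = -1485000*(-256960) = 381585600000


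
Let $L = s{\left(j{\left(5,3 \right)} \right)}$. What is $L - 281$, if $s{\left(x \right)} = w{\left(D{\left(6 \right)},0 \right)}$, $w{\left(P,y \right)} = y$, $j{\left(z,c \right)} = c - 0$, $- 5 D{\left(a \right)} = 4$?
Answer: $-281$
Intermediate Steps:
$D{\left(a \right)} = - \frac{4}{5}$ ($D{\left(a \right)} = \left(- \frac{1}{5}\right) 4 = - \frac{4}{5}$)
$j{\left(z,c \right)} = c$ ($j{\left(z,c \right)} = c + 0 = c$)
$s{\left(x \right)} = 0$
$L = 0$
$L - 281 = 0 - 281 = -281$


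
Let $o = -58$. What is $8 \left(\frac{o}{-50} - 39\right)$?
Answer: $- \frac{7568}{25} \approx -302.72$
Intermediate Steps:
$8 \left(\frac{o}{-50} - 39\right) = 8 \left(- \frac{58}{-50} - 39\right) = 8 \left(\left(-58\right) \left(- \frac{1}{50}\right) - 39\right) = 8 \left(\frac{29}{25} - 39\right) = 8 \left(- \frac{946}{25}\right) = - \frac{7568}{25}$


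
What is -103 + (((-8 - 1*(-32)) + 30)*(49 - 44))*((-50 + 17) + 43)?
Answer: 2597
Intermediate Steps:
-103 + (((-8 - 1*(-32)) + 30)*(49 - 44))*((-50 + 17) + 43) = -103 + (((-8 + 32) + 30)*5)*(-33 + 43) = -103 + ((24 + 30)*5)*10 = -103 + (54*5)*10 = -103 + 270*10 = -103 + 2700 = 2597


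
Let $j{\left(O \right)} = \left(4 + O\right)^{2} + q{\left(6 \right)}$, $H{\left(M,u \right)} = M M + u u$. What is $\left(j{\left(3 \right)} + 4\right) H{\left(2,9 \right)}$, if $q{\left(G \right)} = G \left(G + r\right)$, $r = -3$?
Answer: $6035$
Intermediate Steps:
$q{\left(G \right)} = G \left(-3 + G\right)$ ($q{\left(G \right)} = G \left(G - 3\right) = G \left(-3 + G\right)$)
$H{\left(M,u \right)} = M^{2} + u^{2}$
$j{\left(O \right)} = 18 + \left(4 + O\right)^{2}$ ($j{\left(O \right)} = \left(4 + O\right)^{2} + 6 \left(-3 + 6\right) = \left(4 + O\right)^{2} + 6 \cdot 3 = \left(4 + O\right)^{2} + 18 = 18 + \left(4 + O\right)^{2}$)
$\left(j{\left(3 \right)} + 4\right) H{\left(2,9 \right)} = \left(\left(18 + \left(4 + 3\right)^{2}\right) + 4\right) \left(2^{2} + 9^{2}\right) = \left(\left(18 + 7^{2}\right) + 4\right) \left(4 + 81\right) = \left(\left(18 + 49\right) + 4\right) 85 = \left(67 + 4\right) 85 = 71 \cdot 85 = 6035$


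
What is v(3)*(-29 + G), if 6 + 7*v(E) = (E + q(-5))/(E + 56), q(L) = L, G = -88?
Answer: 41652/413 ≈ 100.85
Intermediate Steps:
v(E) = -6/7 + (-5 + E)/(7*(56 + E)) (v(E) = -6/7 + ((E - 5)/(E + 56))/7 = -6/7 + ((-5 + E)/(56 + E))/7 = -6/7 + (-5 + E)/(7*(56 + E)))
v(3)*(-29 + G) = ((-341 - 5*3)/(7*(56 + 3)))*(-29 - 88) = ((1/7)*(-341 - 15)/59)*(-117) = ((1/7)*(1/59)*(-356))*(-117) = -356/413*(-117) = 41652/413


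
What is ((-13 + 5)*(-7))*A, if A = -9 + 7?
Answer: -112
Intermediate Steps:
A = -2
((-13 + 5)*(-7))*A = ((-13 + 5)*(-7))*(-2) = -8*(-7)*(-2) = 56*(-2) = -112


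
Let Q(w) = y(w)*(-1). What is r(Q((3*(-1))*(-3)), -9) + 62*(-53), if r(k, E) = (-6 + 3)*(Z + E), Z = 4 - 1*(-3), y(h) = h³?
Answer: -3280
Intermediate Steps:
Z = 7 (Z = 4 + 3 = 7)
Q(w) = -w³ (Q(w) = w³*(-1) = -w³)
r(k, E) = -21 - 3*E (r(k, E) = (-6 + 3)*(7 + E) = -3*(7 + E) = -21 - 3*E)
r(Q((3*(-1))*(-3)), -9) + 62*(-53) = (-21 - 3*(-9)) + 62*(-53) = (-21 + 27) - 3286 = 6 - 3286 = -3280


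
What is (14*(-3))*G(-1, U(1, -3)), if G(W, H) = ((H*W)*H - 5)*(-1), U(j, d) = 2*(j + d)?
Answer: -882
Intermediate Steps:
U(j, d) = 2*d + 2*j (U(j, d) = 2*(d + j) = 2*d + 2*j)
G(W, H) = 5 - W*H² (G(W, H) = (W*H² - 5)*(-1) = (-5 + W*H²)*(-1) = 5 - W*H²)
(14*(-3))*G(-1, U(1, -3)) = (14*(-3))*(5 - 1*(-1)*(2*(-3) + 2*1)²) = -42*(5 - 1*(-1)*(-6 + 2)²) = -42*(5 - 1*(-1)*(-4)²) = -42*(5 - 1*(-1)*16) = -42*(5 + 16) = -42*21 = -882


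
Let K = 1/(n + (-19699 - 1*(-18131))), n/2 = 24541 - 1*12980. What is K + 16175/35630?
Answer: 17433579/38398451 ≈ 0.45402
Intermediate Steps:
n = 23122 (n = 2*(24541 - 1*12980) = 2*(24541 - 12980) = 2*11561 = 23122)
K = 1/21554 (K = 1/(23122 + (-19699 - 1*(-18131))) = 1/(23122 + (-19699 + 18131)) = 1/(23122 - 1568) = 1/21554 ≈ 4.6395e-5)
K + 16175/35630 = 1/21554 + 16175/35630 = 1/21554 + 16175*(1/35630) = 1/21554 + 3235/7126 = 17433579/38398451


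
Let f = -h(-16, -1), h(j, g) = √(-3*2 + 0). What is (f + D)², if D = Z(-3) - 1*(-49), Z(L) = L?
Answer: (46 - I*√6)² ≈ 2110.0 - 225.35*I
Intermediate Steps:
h(j, g) = I*√6 (h(j, g) = √(-6 + 0) = √(-6) = I*√6)
f = -I*√6 ≈ -2.4495*I
D = 46 (D = -3 - 1*(-49) = -3 + 49 = 46)
(f + D)² = (-I*√6 + 46)² = (46 - I*√6)²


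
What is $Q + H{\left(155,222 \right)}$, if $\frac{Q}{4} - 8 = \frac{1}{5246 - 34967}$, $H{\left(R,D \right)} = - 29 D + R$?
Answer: $- \frac{185785975}{29721} \approx -6251.0$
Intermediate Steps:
$H{\left(R,D \right)} = R - 29 D$
$Q = \frac{951068}{29721}$ ($Q = 32 + \frac{4}{5246 - 34967} = 32 + \frac{4}{-29721} = 32 + 4 \left(- \frac{1}{29721}\right) = 32 - \frac{4}{29721} = \frac{951068}{29721} \approx 32.0$)
$Q + H{\left(155,222 \right)} = \frac{951068}{29721} + \left(155 - 6438\right) = \frac{951068}{29721} - 6283 = - \frac{185785975}{29721}$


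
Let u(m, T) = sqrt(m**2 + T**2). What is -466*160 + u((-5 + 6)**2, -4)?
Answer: -74560 + sqrt(17) ≈ -74556.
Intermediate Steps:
u(m, T) = sqrt(T**2 + m**2)
-466*160 + u((-5 + 6)**2, -4) = -466*160 + sqrt((-4)**2 + ((-5 + 6)**2)**2) = -74560 + sqrt(16 + (1**2)**2) = -74560 + sqrt(16 + 1**2) = -74560 + sqrt(16 + 1) = -74560 + sqrt(17)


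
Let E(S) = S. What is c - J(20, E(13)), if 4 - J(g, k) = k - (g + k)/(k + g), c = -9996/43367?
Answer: 19820/2551 ≈ 7.7695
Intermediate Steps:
c = -588/2551 (c = -9996*1/43367 = -588/2551 ≈ -0.23050)
J(g, k) = 5 - k (J(g, k) = 4 - (k - (g + k)/(k + g)) = 4 - (k - (g + k)/(g + k)) = 4 - (k - 1*1) = 4 - (k - 1) = 4 - (-1 + k) = 4 + (1 - k) = 5 - k)
c - J(20, E(13)) = -588/2551 - (5 - 1*13) = -588/2551 - (5 - 13) = -588/2551 - 1*(-8) = -588/2551 + 8 = 19820/2551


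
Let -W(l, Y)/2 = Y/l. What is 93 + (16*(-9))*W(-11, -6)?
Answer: 2751/11 ≈ 250.09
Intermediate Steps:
W(l, Y) = -2*Y/l
93 + (16*(-9))*W(-11, -6) = 93 + (16*(-9))*(-2*(-6)/(-11)) = 93 - (-288)*(-6)*(-1)/11 = 93 - 144*(-12/11) = 93 + 1728/11 = 2751/11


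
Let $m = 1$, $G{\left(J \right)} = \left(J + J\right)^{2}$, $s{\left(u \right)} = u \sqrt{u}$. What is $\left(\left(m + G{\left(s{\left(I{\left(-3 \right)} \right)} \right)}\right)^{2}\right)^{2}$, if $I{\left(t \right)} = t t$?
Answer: $72401192014321$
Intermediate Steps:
$I{\left(t \right)} = t^{2}$
$s{\left(u \right)} = u^{\frac{3}{2}}$
$G{\left(J \right)} = 4 J^{2}$ ($G{\left(J \right)} = \left(2 J\right)^{2} = 4 J^{2}$)
$\left(\left(m + G{\left(s{\left(I{\left(-3 \right)} \right)} \right)}\right)^{2}\right)^{2} = \left(\left(1 + 4 \left(\left(\left(-3\right)^{2}\right)^{\frac{3}{2}}\right)^{2}\right)^{2}\right)^{2} = \left(\left(1 + 4 \left(9^{\frac{3}{2}}\right)^{2}\right)^{2}\right)^{2} = \left(\left(1 + 4 \cdot 27^{2}\right)^{2}\right)^{2} = \left(\left(1 + 4 \cdot 729\right)^{2}\right)^{2} = \left(\left(1 + 2916\right)^{2}\right)^{2} = \left(2917^{2}\right)^{2} = 8508889^{2} = 72401192014321$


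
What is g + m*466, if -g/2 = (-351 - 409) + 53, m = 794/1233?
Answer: 2113466/1233 ≈ 1714.1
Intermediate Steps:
m = 794/1233 (m = 794*(1/1233) = 794/1233 ≈ 0.64396)
g = 1414 (g = -2*((-351 - 409) + 53) = -2*(-760 + 53) = -2*(-707) = 1414)
g + m*466 = 1414 + (794/1233)*466 = 1414 + 370004/1233 = 2113466/1233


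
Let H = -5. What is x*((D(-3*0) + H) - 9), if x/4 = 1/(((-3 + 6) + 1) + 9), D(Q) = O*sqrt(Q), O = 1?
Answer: -56/13 ≈ -4.3077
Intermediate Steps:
D(Q) = sqrt(Q) (D(Q) = 1*sqrt(Q) = sqrt(Q))
x = 4/13 (x = 4/(((-3 + 6) + 1) + 9) = 4/((3 + 1) + 9) = 4/(4 + 9) = 4/13 ≈ 0.30769)
x*((D(-3*0) + H) - 9) = 4*((sqrt(-3*0) - 5) - 9)/13 = 4*((sqrt(0) - 5) - 9)/13 = 4*((0 - 5) - 9)/13 = 4*(-5 - 9)/13 = (4/13)*(-14) = -56/13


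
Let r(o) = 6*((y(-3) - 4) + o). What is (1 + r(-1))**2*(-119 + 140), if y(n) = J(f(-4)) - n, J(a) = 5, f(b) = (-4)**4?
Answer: 7581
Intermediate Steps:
f(b) = 256
y(n) = 5 - n
r(o) = 24 + 6*o (r(o) = 6*(((5 - 1*(-3)) - 4) + o) = 6*(((5 + 3) - 4) + o) = 6*((8 - 4) + o) = 6*(4 + o) = 24 + 6*o)
(1 + r(-1))**2*(-119 + 140) = (1 + (24 + 6*(-1)))**2*(-119 + 140) = (1 + (24 - 6))**2*21 = (1 + 18)**2*21 = 19**2*21 = 361*21 = 7581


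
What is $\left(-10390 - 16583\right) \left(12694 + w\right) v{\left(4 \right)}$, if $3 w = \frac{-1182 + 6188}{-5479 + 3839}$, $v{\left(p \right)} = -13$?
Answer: $\frac{3649640934771}{820} \approx 4.4508 \cdot 10^{9}$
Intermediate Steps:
$w = - \frac{2503}{2460}$ ($w = \frac{\left(-1182 + 6188\right) \frac{1}{-5479 + 3839}}{3} = \frac{5006 \frac{1}{-1640}}{3} = \frac{5006 \left(- \frac{1}{1640}\right)}{3} = \frac{1}{3} \left(- \frac{2503}{820}\right) = - \frac{2503}{2460} \approx -1.0175$)
$\left(-10390 - 16583\right) \left(12694 + w\right) v{\left(4 \right)} = \left(-10390 - 16583\right) \left(12694 - \frac{2503}{2460}\right) \left(-13\right) = \left(-26973\right) \frac{31224737}{2460} \left(-13\right) = \left(- \frac{280741610367}{820}\right) \left(-13\right) = \frac{3649640934771}{820}$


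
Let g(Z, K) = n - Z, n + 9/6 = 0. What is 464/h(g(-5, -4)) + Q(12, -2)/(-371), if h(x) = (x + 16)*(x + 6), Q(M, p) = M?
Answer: 679684/274911 ≈ 2.4724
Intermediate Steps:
n = -3/2 (n = -3/2 + 0 = -3/2 ≈ -1.5000)
g(Z, K) = -3/2 - Z
h(x) = (6 + x)*(16 + x) (h(x) = (16 + x)*(6 + x) = (6 + x)*(16 + x))
464/h(g(-5, -4)) + Q(12, -2)/(-371) = 464/(96 + (-3/2 - 1*(-5))**2 + 22*(-3/2 - 1*(-5))) + 12/(-371) = 464/(96 + (-3/2 + 5)**2 + 22*(-3/2 + 5)) + 12*(-1/371) = 464/(96 + (7/2)**2 + 22*(7/2)) - 12/371 = 464/(96 + 49/4 + 77) - 12/371 = 464/(741/4) - 12/371 = 464*(4/741) - 12/371 = 1856/741 - 12/371 = 679684/274911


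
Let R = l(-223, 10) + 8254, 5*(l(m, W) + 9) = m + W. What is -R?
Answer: -41012/5 ≈ -8202.4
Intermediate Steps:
l(m, W) = -9 + W/5 + m/5 (l(m, W) = -9 + (m + W)/5 = -9 + (W + m)/5 = -9 + (W/5 + m/5) = -9 + W/5 + m/5)
R = 41012/5 (R = (-9 + (1/5)*10 + (1/5)*(-223)) + 8254 = (-9 + 2 - 223/5) + 8254 = -258/5 + 8254 = 41012/5 ≈ 8202.4)
-R = -1*41012/5 = -41012/5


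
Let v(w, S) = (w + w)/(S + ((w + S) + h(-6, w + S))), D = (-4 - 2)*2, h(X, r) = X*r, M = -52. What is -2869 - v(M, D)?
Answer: -220887/77 ≈ -2868.7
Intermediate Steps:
D = -12 (D = -6*2 = -12)
v(w, S) = 2*w/(-5*w - 4*S) (v(w, S) = (w + w)/(S + ((w + S) - 6*(w + S))) = (2*w)/(S + ((S + w) - 6*(S + w))) = (2*w)/(S + ((S + w) + (-6*S - 6*w))) = (2*w)/(S + (-5*S - 5*w)) = (2*w)/(-5*w - 4*S) = 2*w/(-5*w - 4*S))
-2869 - v(M, D) = -2869 - 2*(-52)/(-5*(-52) - 4*(-12)) = -2869 - 2*(-52)/(260 + 48) = -2869 - 2*(-52)/308 = -2869 - 1*(-26/77) = -2869 + 26/77 = -220887/77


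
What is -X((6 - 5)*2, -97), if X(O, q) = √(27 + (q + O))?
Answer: -2*I*√17 ≈ -8.2462*I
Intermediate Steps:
X(O, q) = √(27 + O + q) (X(O, q) = √(27 + (O + q)) = √(27 + O + q))
-X((6 - 5)*2, -97) = -√(27 + (6 - 5)*2 - 97) = -√(27 + 1*2 - 97) = -√(27 + 2 - 97) = -√(-68) = -2*I*√17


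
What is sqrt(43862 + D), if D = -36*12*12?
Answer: sqrt(38678) ≈ 196.67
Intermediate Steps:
D = -5184 (D = -432*12 = -5184)
sqrt(43862 + D) = sqrt(43862 - 5184) = sqrt(38678)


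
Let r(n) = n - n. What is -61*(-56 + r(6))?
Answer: 3416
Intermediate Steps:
r(n) = 0
-61*(-56 + r(6)) = -61*(-56 + 0) = -61*(-56) = 3416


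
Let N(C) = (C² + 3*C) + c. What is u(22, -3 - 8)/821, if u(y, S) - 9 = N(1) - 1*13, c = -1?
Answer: -1/821 ≈ -0.0012180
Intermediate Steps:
N(C) = -1 + C² + 3*C (N(C) = (C² + 3*C) - 1 = -1 + C² + 3*C)
u(y, S) = -1 (u(y, S) = 9 + ((-1 + 1² + 3*1) - 1*13) = 9 + ((-1 + 1 + 3) - 13) = 9 + (3 - 13) = 9 - 10 = -1)
u(22, -3 - 8)/821 = -1/821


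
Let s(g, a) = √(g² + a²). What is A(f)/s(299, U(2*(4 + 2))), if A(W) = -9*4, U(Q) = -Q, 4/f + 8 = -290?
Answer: -36*√89545/89545 ≈ -0.12030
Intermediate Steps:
f = -2/149 (f = 4/(-8 - 290) = 4/(-298) = 4*(-1/298) = -2/149 ≈ -0.013423)
A(W) = -36
s(g, a) = √(a² + g²)
A(f)/s(299, U(2*(4 + 2))) = -36/√((-2*(4 + 2))² + 299²) = -36/√((-2*6)² + 89401) = -36/√((-1*12)² + 89401) = -36/√((-12)² + 89401) = -36/√(144 + 89401) = -36*√89545/89545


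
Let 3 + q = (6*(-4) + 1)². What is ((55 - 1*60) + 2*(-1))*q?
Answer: -3682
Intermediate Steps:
q = 526 (q = -3 + (6*(-4) + 1)² = -3 + (-24 + 1)² = -3 + (-23)² = -3 + 529 = 526)
((55 - 1*60) + 2*(-1))*q = ((55 - 1*60) + 2*(-1))*526 = ((55 - 60) - 2)*526 = (-5 - 2)*526 = -7*526 = -3682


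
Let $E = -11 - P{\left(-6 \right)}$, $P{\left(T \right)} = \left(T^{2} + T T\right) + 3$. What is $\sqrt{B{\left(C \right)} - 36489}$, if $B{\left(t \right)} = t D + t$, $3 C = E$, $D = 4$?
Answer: $\frac{i \sqrt{329691}}{3} \approx 191.4 i$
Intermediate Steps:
$P{\left(T \right)} = 3 + 2 T^{2}$ ($P{\left(T \right)} = \left(T^{2} + T^{2}\right) + 3 = 2 T^{2} + 3 = 3 + 2 T^{2}$)
$E = -86$ ($E = -11 - \left(3 + 2 \left(-6\right)^{2}\right) = -11 - \left(3 + 2 \cdot 36\right) = -11 - \left(3 + 72\right) = -11 - 75 = -86$)
$C = - \frac{86}{3}$ ($C = \frac{1}{3} \left(-86\right) = - \frac{86}{3} \approx -28.667$)
$B{\left(t \right)} = 5 t$ ($B{\left(t \right)} = t 4 + t = 4 t + t = 5 t$)
$\sqrt{B{\left(C \right)} - 36489} = \sqrt{5 \left(- \frac{86}{3}\right) - 36489} = \sqrt{- \frac{430}{3} - 36489} = \sqrt{- \frac{109897}{3}} = \frac{i \sqrt{329691}}{3}$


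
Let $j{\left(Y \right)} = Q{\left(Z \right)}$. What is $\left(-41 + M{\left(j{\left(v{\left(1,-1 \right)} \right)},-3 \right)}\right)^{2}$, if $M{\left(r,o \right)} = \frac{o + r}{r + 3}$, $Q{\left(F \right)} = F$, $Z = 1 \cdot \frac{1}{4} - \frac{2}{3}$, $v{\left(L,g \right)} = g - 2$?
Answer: $\frac{1721344}{961} \approx 1791.2$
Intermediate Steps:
$v{\left(L,g \right)} = -2 + g$
$Z = - \frac{5}{12}$ ($Z = 1 \cdot \frac{1}{4} - \frac{2}{3} = \frac{1}{4} - \frac{2}{3} = - \frac{5}{12} \approx -0.41667$)
$j{\left(Y \right)} = - \frac{5}{12}$
$M{\left(r,o \right)} = \frac{o + r}{3 + r}$
$\left(-41 + M{\left(j{\left(v{\left(1,-1 \right)} \right)},-3 \right)}\right)^{2} = \left(-41 + \frac{-3 - \frac{5}{12}}{3 - \frac{5}{12}}\right)^{2} = \left(-41 + \frac{1}{\frac{31}{12}} \left(- \frac{41}{12}\right)\right)^{2} = \left(-41 + \frac{12}{31} \left(- \frac{41}{12}\right)\right)^{2} = \left(-41 - \frac{41}{31}\right)^{2} = \left(- \frac{1312}{31}\right)^{2} = \frac{1721344}{961}$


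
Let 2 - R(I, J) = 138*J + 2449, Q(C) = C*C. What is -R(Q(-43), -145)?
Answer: -17563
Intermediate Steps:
Q(C) = C²
R(I, J) = -2447 - 138*J (R(I, J) = 2 - (138*J + 2449) = 2 - (2449 + 138*J) = 2 + (-2449 - 138*J) = -2447 - 138*J)
-R(Q(-43), -145) = -(-2447 - 138*(-145)) = -(-2447 + 20010) = -1*17563 = -17563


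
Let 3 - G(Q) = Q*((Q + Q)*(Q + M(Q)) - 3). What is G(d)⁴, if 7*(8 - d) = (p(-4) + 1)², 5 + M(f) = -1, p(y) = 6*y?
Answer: 2816576463370623507935948691275776/13841287201 ≈ 2.0349e+23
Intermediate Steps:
M(f) = -6 (M(f) = -5 - 1 = -6)
d = -473/7 (d = 8 - (6*(-4) + 1)²/7 = 8 - (-24 + 1)²/7 = 8 - ⅐*(-23)² = 8 - ⅐*529 = 8 - 529/7 = -473/7 ≈ -67.571)
G(Q) = 3 - Q*(-3 + 2*Q*(-6 + Q)) (G(Q) = 3 - Q*((Q + Q)*(Q - 6) - 3) = 3 - Q*((2*Q)*(-6 + Q) - 3) = 3 - Q*(2*Q*(-6 + Q) - 3) = 3 - Q*(-3 + 2*Q*(-6 + Q)))
G(d)⁴ = (3 - 2*(-473/7)³ + 3*(-473/7) + 12*(-473/7)²)⁴ = (3 - 2*(-105823817/343) - 1419/7 + 12*(223729/49))⁴ = (3 + 211647634/343 - 1419/7 + 2684748/49)⁴ = (230372368/343)⁴ = 2816576463370623507935948691275776/13841287201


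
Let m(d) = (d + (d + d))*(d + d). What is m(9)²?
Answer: 236196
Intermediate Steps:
m(d) = 6*d² (m(d) = (d + 2*d)*(2*d) = (3*d)*(2*d) = 6*d²)
m(9)² = (6*9²)² = (6*81)² = 486² = 236196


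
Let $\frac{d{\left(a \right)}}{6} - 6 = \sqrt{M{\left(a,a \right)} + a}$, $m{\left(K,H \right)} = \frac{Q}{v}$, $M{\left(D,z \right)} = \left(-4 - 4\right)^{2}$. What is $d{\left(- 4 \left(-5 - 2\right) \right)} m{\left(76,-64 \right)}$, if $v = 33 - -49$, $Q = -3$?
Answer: $- \frac{54}{41} - \frac{18 \sqrt{23}}{41} \approx -3.4226$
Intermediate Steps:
$M{\left(D,z \right)} = 64$ ($M{\left(D,z \right)} = \left(-8\right)^{2} = 64$)
$v = 82$ ($v = 33 + 49 = 82$)
$m{\left(K,H \right)} = - \frac{3}{82}$
$d{\left(a \right)} = 36 + 6 \sqrt{64 + a}$
$d{\left(- 4 \left(-5 - 2\right) \right)} m{\left(76,-64 \right)} = \left(36 + 6 \sqrt{64 - 4 \left(-5 - 2\right)}\right) \left(- \frac{3}{82}\right) = \left(36 + 6 \sqrt{64 - -28}\right) \left(- \frac{3}{82}\right) = \left(36 + 6 \sqrt{64 + 28}\right) \left(- \frac{3}{82}\right) = \left(36 + 6 \sqrt{92}\right) \left(- \frac{3}{82}\right) = \left(36 + 6 \cdot 2 \sqrt{23}\right) \left(- \frac{3}{82}\right) = \left(36 + 12 \sqrt{23}\right) \left(- \frac{3}{82}\right) = - \frac{54}{41} - \frac{18 \sqrt{23}}{41}$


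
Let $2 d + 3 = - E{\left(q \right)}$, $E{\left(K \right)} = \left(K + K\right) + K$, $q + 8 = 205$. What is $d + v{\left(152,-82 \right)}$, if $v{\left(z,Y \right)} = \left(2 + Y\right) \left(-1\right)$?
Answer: $-217$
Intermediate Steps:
$q = 197$ ($q = -8 + 205 = 197$)
$v{\left(z,Y \right)} = -2 - Y$
$E{\left(K \right)} = 3 K$ ($E{\left(K \right)} = 2 K + K = 3 K$)
$d = -297$ ($d = - \frac{3}{2} + \frac{\left(-1\right) 3 \cdot 197}{2} = - \frac{3}{2} + \frac{\left(-1\right) 591}{2} = - \frac{3}{2} + \frac{1}{2} \left(-591\right) = - \frac{3}{2} - \frac{591}{2} = -297$)
$d + v{\left(152,-82 \right)} = -297 - -80 = -297 + \left(-2 + 82\right) = -297 + 80 = -217$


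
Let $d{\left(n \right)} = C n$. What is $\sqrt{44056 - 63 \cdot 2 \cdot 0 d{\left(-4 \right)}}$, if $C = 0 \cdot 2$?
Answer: $2 \sqrt{11014} \approx 209.9$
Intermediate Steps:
$C = 0$
$d{\left(n \right)} = 0$ ($d{\left(n \right)} = 0 n = 0$)
$\sqrt{44056 - 63 \cdot 2 \cdot 0 d{\left(-4 \right)}} = \sqrt{44056 - 63 \cdot 2 \cdot 0 \cdot 0} = \sqrt{44056 - 63 \cdot 0 \cdot 0} = \sqrt{44056 - 0} = \sqrt{44056 + 0} = \sqrt{44056} = 2 \sqrt{11014}$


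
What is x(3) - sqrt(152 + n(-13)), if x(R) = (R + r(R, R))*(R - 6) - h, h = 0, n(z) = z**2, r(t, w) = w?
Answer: -18 - sqrt(321) ≈ -35.917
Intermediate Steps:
x(R) = 2*R*(-6 + R) (x(R) = (R + R)*(R - 6) - 1*0 = (2*R)*(-6 + R) + 0 = 2*R*(-6 + R) + 0 = 2*R*(-6 + R))
x(3) - sqrt(152 + n(-13)) = 2*3*(-6 + 3) - sqrt(152 + (-13)**2) = 2*3*(-3) - sqrt(152 + 169) = -18 - sqrt(321)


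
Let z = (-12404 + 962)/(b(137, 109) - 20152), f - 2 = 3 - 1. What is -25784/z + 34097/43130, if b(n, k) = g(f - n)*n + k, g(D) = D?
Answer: -21275811848503/246746730 ≈ -86225.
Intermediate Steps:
f = 4 (f = 2 + (3 - 1) = 2 + 2 = 4)
b(n, k) = k + n*(4 - n) (b(n, k) = (4 - n)*n + k = n*(4 - n) + k = k + n*(4 - n))
z = 5721/19132 (z = (-12404 + 962)/((109 - 1*137*(-4 + 137)) - 20152) = -11442/((109 - 1*137*133) - 20152) = -11442/((109 - 18221) - 20152) = -11442/(-18112 - 20152) = -11442/(-38264) = -11442*(-1/38264) = 5721/19132 ≈ 0.29903)
-25784/z + 34097/43130 = -25784/5721/19132 + 34097/43130 = -25784*19132/5721 + 34097*(1/43130) = -493299488/5721 + 34097/43130 = -21275811848503/246746730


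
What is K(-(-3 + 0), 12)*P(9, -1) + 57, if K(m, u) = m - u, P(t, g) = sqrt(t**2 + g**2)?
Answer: 57 - 9*sqrt(82) ≈ -24.498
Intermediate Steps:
P(t, g) = sqrt(g**2 + t**2)
K(-(-3 + 0), 12)*P(9, -1) + 57 = (-(-3 + 0) - 1*12)*sqrt((-1)**2 + 9**2) + 57 = (-1*(-3) - 12)*sqrt(1 + 81) + 57 = (3 - 12)*sqrt(82) + 57 = -9*sqrt(82) + 57 = 57 - 9*sqrt(82)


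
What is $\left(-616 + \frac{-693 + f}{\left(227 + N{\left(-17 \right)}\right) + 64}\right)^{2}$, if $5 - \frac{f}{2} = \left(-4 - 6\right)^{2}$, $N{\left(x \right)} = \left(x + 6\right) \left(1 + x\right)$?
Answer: $\frac{83263988025}{218089} \approx 3.8179 \cdot 10^{5}$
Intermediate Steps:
$N{\left(x \right)} = \left(1 + x\right) \left(6 + x\right)$ ($N{\left(x \right)} = \left(6 + x\right) \left(1 + x\right) = \left(1 + x\right) \left(6 + x\right)$)
$f = -190$ ($f = 10 - 2 \left(-4 - 6\right)^{2} = 10 - 2 \left(-10\right)^{2} = 10 - 200 = -190$)
$\left(-616 + \frac{-693 + f}{\left(227 + N{\left(-17 \right)}\right) + 64}\right)^{2} = \left(-616 + \frac{-693 - 190}{\left(227 + \left(6 + \left(-17\right)^{2} + 7 \left(-17\right)\right)\right) + 64}\right)^{2} = \left(-616 - \frac{883}{\left(227 + \left(6 + 289 - 119\right)\right) + 64}\right)^{2} = \left(-616 - \frac{883}{\left(227 + 176\right) + 64}\right)^{2} = \left(-616 - \frac{883}{403 + 64}\right)^{2} = \left(-616 - \frac{883}{467}\right)^{2} = \left(- \frac{288555}{467}\right)^{2} = \frac{83263988025}{218089}$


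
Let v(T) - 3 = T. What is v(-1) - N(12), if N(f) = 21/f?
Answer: ¼ ≈ 0.25000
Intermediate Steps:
v(T) = 3 + T
v(-1) - N(12) = (3 - 1) - 21/12 = 2 - 21/12 = 2 - 1*7/4 = 2 - 7/4 = ¼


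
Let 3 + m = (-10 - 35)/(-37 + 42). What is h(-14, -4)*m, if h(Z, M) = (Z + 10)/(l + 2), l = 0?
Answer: 24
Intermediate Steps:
h(Z, M) = 5 + Z/2 (h(Z, M) = (Z + 10)/(0 + 2) = (10 + Z)/2 = (10 + Z)*(1/2) = 5 + Z/2)
m = -12 (m = -3 + (-10 - 35)/(-37 + 42) = -3 - 45/5 = -3 - 45*1/5 = -3 - 9 = -12)
h(-14, -4)*m = (5 + (1/2)*(-14))*(-12) = (5 - 7)*(-12) = -2*(-12) = 24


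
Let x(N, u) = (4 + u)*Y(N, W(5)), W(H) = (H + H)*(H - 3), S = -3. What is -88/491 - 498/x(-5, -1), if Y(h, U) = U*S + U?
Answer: 38993/9820 ≈ 3.9708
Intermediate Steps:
W(H) = 2*H*(-3 + H) (W(H) = (2*H)*(-3 + H) = 2*H*(-3 + H))
Y(h, U) = -2*U (Y(h, U) = U*(-3) + U = -3*U + U = -2*U)
x(N, u) = -160 - 40*u (x(N, u) = (4 + u)*(-4*5*(-3 + 5)) = (4 + u)*(-4*5*2) = (4 + u)*(-2*20) = (4 + u)*(-40) = -160 - 40*u)
-88/491 - 498/x(-5, -1) = -88/491 - 498/(-160 - 40*(-1)) = -88*1/491 - 498/(-160 + 40) = -88/491 - 498/(-120) = -88/491 - 498*(-1/120) = -88/491 + 83/20 = 38993/9820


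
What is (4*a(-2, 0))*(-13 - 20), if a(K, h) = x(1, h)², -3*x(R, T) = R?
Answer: -44/3 ≈ -14.667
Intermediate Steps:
x(R, T) = -R/3
a(K, h) = ⅑ (a(K, h) = (-⅓*1)² = (-⅓)² = ⅑)
(4*a(-2, 0))*(-13 - 20) = (4*(⅑))*(-13 - 20) = (4/9)*(-33) = -44/3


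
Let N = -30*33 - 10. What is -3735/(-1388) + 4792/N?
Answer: -364537/173500 ≈ -2.1011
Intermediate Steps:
N = -1000 (N = -990 - 10 = -1000)
-3735/(-1388) + 4792/N = -3735/(-1388) + 4792/(-1000) = -3735*(-1/1388) + 4792*(-1/1000) = 3735/1388 - 599/125 = -364537/173500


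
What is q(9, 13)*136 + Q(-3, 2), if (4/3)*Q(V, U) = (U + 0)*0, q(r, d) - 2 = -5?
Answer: -408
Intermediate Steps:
q(r, d) = -3 (q(r, d) = 2 - 5 = -3)
Q(V, U) = 0 (Q(V, U) = 3*((U + 0)*0)/4 = 3*(U*0)/4 = (¾)*0 = 0)
q(9, 13)*136 + Q(-3, 2) = -3*136 + 0 = -408 + 0 = -408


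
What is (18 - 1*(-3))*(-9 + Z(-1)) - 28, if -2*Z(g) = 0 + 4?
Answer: -259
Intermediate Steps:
Z(g) = -2 (Z(g) = -(0 + 4)/2 = -½*4 = -2)
(18 - 1*(-3))*(-9 + Z(-1)) - 28 = (18 - 1*(-3))*(-9 - 2) - 28 = (18 + 3)*(-11) - 28 = 21*(-11) - 28 = -231 - 28 = -259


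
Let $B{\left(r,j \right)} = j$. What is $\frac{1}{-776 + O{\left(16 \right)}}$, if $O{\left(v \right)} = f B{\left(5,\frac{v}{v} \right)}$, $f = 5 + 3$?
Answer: $- \frac{1}{768} \approx -0.0013021$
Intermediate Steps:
$f = 8$
$O{\left(v \right)} = 8$ ($O{\left(v \right)} = 8 \frac{v}{v} = 8 \cdot 1 = 8$)
$\frac{1}{-776 + O{\left(16 \right)}} = \frac{1}{-776 + 8} = \frac{1}{-768} = - \frac{1}{768}$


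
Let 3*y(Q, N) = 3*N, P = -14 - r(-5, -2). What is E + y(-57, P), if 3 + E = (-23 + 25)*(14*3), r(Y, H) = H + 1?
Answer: 68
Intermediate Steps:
r(Y, H) = 1 + H
P = -13 (P = -14 - (1 - 2) = -14 - 1*(-1) = -14 + 1 = -13)
y(Q, N) = N (y(Q, N) = (3*N)/3 = N)
E = 81 (E = -3 + (-23 + 25)*(14*3) = -3 + 2*42 = -3 + 84 = 81)
E + y(-57, P) = 81 - 13 = 68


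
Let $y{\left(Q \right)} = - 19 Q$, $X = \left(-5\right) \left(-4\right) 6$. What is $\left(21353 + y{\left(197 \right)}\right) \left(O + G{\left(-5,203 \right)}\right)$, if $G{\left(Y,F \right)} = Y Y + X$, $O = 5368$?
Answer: $97083930$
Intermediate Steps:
$X = 120$ ($X = 20 \cdot 6 = 120$)
$G{\left(Y,F \right)} = 120 + Y^{2}$ ($G{\left(Y,F \right)} = Y Y + 120 = Y^{2} + 120 = 120 + Y^{2}$)
$\left(21353 + y{\left(197 \right)}\right) \left(O + G{\left(-5,203 \right)}\right) = \left(21353 - 3743\right) \left(5368 + \left(120 + \left(-5\right)^{2}\right)\right) = \left(21353 - 3743\right) \left(5368 + \left(120 + 25\right)\right) = 17610 \left(5368 + 145\right) = 17610 \cdot 5513 = 97083930$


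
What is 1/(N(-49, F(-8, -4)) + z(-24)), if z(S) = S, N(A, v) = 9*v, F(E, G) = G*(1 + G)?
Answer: 1/84 ≈ 0.011905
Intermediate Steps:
1/(N(-49, F(-8, -4)) + z(-24)) = 1/(9*(-4*(1 - 4)) - 24) = 1/(9*(-4*(-3)) - 24) = 1/(9*12 - 24) = 1/(108 - 24) = 1/84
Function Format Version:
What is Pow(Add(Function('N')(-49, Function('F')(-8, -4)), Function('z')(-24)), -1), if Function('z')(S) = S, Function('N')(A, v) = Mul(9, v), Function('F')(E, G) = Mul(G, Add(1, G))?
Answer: Rational(1, 84) ≈ 0.011905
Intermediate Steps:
Pow(Add(Function('N')(-49, Function('F')(-8, -4)), Function('z')(-24)), -1) = Pow(Add(Mul(9, Mul(-4, Add(1, -4))), -24), -1) = Pow(Add(Mul(9, Mul(-4, -3)), -24), -1) = Pow(Add(Mul(9, 12), -24), -1) = Pow(Add(108, -24), -1) = Pow(84, -1) = Rational(1, 84)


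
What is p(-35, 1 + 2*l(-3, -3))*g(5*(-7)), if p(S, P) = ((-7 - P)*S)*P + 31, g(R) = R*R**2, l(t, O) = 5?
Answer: -298452875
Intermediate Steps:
g(R) = R**3
p(S, P) = 31 + P*S*(-7 - P) (p(S, P) = (S*(-7 - P))*P + 31 = P*S*(-7 - P) + 31 = 31 + P*S*(-7 - P))
p(-35, 1 + 2*l(-3, -3))*g(5*(-7)) = (31 - 1*(-35)*(1 + 2*5)**2 - 7*(1 + 2*5)*(-35))*(5*(-7))**3 = (31 - 1*(-35)*(1 + 10)**2 - 7*(1 + 10)*(-35))*(-35)**3 = (31 - 1*(-35)*11**2 - 7*11*(-35))*(-42875) = (31 - 1*(-35)*121 + 2695)*(-42875) = (31 + 4235 + 2695)*(-42875) = 6961*(-42875) = -298452875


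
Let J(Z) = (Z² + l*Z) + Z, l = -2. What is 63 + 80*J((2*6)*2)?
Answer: 44223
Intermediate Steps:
J(Z) = Z² - Z (J(Z) = (Z² - 2*Z) + Z = Z² - Z)
63 + 80*J((2*6)*2) = 63 + 80*(((2*6)*2)*(-1 + (2*6)*2)) = 63 + 80*((12*2)*(-1 + 12*2)) = 63 + 80*(24*(-1 + 24)) = 63 + 80*(24*23) = 63 + 80*552 = 63 + 44160 = 44223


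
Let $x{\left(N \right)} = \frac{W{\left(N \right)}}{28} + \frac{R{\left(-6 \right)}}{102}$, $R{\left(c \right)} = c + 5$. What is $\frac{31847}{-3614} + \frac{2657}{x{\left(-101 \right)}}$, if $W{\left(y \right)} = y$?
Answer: $- \frac{13876714099}{18666310} \approx -743.41$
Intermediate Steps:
$R{\left(c \right)} = 5 + c$
$x{\left(N \right)} = - \frac{1}{102} + \frac{N}{28}$ ($x{\left(N \right)} = \frac{N}{28} + \frac{5 - 6}{102} = N \frac{1}{28} - \frac{1}{102} = \frac{N}{28} - \frac{1}{102} = - \frac{1}{102} + \frac{N}{28}$)
$\frac{31847}{-3614} + \frac{2657}{x{\left(-101 \right)}} = \frac{31847}{-3614} + \frac{2657}{- \frac{1}{102} + \frac{1}{28} \left(-101\right)} = 31847 \left(- \frac{1}{3614}\right) + \frac{2657}{- \frac{1}{102} - \frac{101}{28}} = - \frac{31847}{3614} + \frac{2657}{- \frac{5165}{1428}} = - \frac{31847}{3614} + 2657 \left(- \frac{1428}{5165}\right) = - \frac{31847}{3614} - \frac{3794196}{5165} = - \frac{13876714099}{18666310}$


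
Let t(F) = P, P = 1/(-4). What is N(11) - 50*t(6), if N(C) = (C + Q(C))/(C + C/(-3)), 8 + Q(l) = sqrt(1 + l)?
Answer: 142/11 + 3*sqrt(3)/11 ≈ 13.381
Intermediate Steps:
Q(l) = -8 + sqrt(1 + l)
P = -1/4 ≈ -0.25000
N(C) = 3*(-8 + C + sqrt(1 + C))/(2*C) (N(C) = (C + (-8 + sqrt(1 + C)))/(C + C/(-3)) = (-8 + C + sqrt(1 + C))/(C + C*(-1/3)) = (-8 + C + sqrt(1 + C))/(C - C/3) = (-8 + C + sqrt(1 + C))/((2*C/3)) = (-8 + C + sqrt(1 + C))*(3/(2*C)) = 3*(-8 + C + sqrt(1 + C))/(2*C))
t(F) = -1/4
N(11) - 50*t(6) = (3/2)*(-8 + 11 + sqrt(1 + 11))/11 - 50*(-1/4) = (3/2)*(1/11)*(-8 + 11 + sqrt(12)) + 25/2 = (3/2)*(1/11)*(-8 + 11 + 2*sqrt(3)) + 25/2 = (3/2)*(1/11)*(3 + 2*sqrt(3)) + 25/2 = (9/22 + 3*sqrt(3)/11) + 25/2 = 142/11 + 3*sqrt(3)/11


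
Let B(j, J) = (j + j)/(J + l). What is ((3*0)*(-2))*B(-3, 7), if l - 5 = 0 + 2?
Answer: 0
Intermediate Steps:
l = 7 (l = 5 + (0 + 2) = 5 + 2 = 7)
B(j, J) = 2*j/(7 + J) (B(j, J) = (j + j)/(J + 7) = (2*j)/(7 + J) = 2*j/(7 + J))
((3*0)*(-2))*B(-3, 7) = ((3*0)*(-2))*(2*(-3)/(7 + 7)) = (0*(-2))*(2*(-3)/14) = 0*(2*(-3)*(1/14)) = 0*(-3/7) = 0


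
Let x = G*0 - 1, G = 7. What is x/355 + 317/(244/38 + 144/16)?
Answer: 2137872/104015 ≈ 20.553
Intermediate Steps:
x = -1 (x = 7*0 - 1 = 0 - 1 = -1)
x/355 + 317/(244/38 + 144/16) = -1/355 + 317/(244/38 + 144/16) = -1*1/355 + 317/(244*(1/38) + 144*(1/16)) = -1/355 + 317/(122/19 + 9) = -1/355 + 317/(293/19) = -1/355 + 317*(19/293) = -1/355 + 6023/293 = 2137872/104015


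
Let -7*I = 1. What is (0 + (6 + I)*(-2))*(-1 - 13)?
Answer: 164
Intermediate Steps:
I = -1/7 (I = -1/7*1 = -1/7 ≈ -0.14286)
(0 + (6 + I)*(-2))*(-1 - 13) = (0 + (6 - 1/7)*(-2))*(-1 - 13) = (0 + (41/7)*(-2))*(-14) = (0 - 82/7)*(-14) = -82/7*(-14) = 164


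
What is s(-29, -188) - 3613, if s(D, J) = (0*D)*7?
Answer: -3613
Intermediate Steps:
s(D, J) = 0 (s(D, J) = 0*7 = 0)
s(-29, -188) - 3613 = 0 - 3613 = -3613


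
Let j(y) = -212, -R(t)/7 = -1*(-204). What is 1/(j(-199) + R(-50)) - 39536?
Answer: -64839041/1640 ≈ -39536.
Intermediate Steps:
R(t) = -1428 (R(t) = -(-7)*(-204) = -7*204 = -1428)
1/(j(-199) + R(-50)) - 39536 = 1/(-212 - 1428) - 39536 = 1/(-1640) - 39536 = -1/1640 - 39536 = -64839041/1640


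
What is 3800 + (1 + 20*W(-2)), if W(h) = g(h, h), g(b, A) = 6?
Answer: 3921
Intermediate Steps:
W(h) = 6
3800 + (1 + 20*W(-2)) = 3800 + (1 + 20*6) = 3800 + (1 + 120) = 3800 + 121 = 3921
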